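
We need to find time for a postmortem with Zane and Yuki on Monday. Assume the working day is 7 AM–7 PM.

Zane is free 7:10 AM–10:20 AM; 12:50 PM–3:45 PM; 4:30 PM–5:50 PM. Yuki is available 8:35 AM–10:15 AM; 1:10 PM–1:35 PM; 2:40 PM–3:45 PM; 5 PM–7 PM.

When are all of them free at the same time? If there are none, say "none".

08:35-10:15, 13:10-13:35, 14:40-15:45, 17:00-17:50

Zane ∩ Yuki: 08:35-10:15, 13:10-13:35, 14:40-15:45, 17:00-17:50.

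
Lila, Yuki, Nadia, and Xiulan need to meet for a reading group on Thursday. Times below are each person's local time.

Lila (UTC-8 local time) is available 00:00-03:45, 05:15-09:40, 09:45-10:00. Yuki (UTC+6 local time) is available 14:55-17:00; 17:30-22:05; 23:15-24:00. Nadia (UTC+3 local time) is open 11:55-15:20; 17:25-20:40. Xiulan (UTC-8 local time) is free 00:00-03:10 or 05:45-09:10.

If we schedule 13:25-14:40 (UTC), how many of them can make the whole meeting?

Lila in UTC: 08:00-11:45, 13:15-17:40, 17:45-18:00 (add 8h to convert from UTC-8).
Yuki in UTC: 08:55-11:00, 11:30-16:05, 17:15-18:00 (subtract 6h to convert from UTC+6).
Nadia in UTC: 08:55-12:20, 14:25-17:40 (subtract 3h to convert from UTC+3).
Xiulan in UTC: 08:00-11:10, 13:45-17:10 (add 8h to convert from UTC-8).
Lila and Yuki can make the full 13:25-14:40 slot — that's 2.

2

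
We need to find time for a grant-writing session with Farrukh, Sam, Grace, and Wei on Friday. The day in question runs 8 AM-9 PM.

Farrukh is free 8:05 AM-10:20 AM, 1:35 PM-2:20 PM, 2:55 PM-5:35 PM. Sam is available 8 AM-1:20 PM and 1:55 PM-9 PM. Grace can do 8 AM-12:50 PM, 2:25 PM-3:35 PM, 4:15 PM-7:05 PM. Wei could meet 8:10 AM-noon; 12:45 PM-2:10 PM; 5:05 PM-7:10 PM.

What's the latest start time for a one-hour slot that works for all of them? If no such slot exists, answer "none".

09:20

Farrukh ∩ Sam: 08:05-10:20, 13:55-14:20, 14:55-17:35.
Farrukh ∩ Sam ∩ Grace: 08:05-10:20, 14:55-15:35, 16:15-17:35.
Farrukh ∩ Sam ∩ Grace ∩ Wei: 08:10-10:20, 17:05-17:35.
The last common window of at least 60 minutes is 08:10-10:20; a 60-minute meeting can start as late as 09:20 and still end by 10:20.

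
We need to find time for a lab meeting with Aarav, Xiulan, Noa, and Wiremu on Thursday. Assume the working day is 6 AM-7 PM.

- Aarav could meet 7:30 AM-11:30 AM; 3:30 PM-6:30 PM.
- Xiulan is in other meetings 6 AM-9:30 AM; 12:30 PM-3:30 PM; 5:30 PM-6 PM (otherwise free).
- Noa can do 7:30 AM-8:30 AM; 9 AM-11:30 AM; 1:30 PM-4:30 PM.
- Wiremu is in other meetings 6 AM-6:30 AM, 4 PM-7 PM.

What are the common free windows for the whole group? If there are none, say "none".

09:30-11:30, 15:30-16:00

Aarav free: 07:30-11:30, 15:30-18:30.
Xiulan free: 09:30-12:30, 15:30-17:30, 18:00-19:00 (invert busy blocks within the working day).
Noa free: 07:30-08:30, 09:00-11:30, 13:30-16:30.
Wiremu free: 06:30-16:00 (invert busy blocks within the working day).
Aarav ∩ Xiulan: 09:30-11:30, 15:30-17:30, 18:00-18:30.
Aarav ∩ Xiulan ∩ Noa: 09:30-11:30, 15:30-16:30.
Aarav ∩ Xiulan ∩ Noa ∩ Wiremu: 09:30-11:30, 15:30-16:00.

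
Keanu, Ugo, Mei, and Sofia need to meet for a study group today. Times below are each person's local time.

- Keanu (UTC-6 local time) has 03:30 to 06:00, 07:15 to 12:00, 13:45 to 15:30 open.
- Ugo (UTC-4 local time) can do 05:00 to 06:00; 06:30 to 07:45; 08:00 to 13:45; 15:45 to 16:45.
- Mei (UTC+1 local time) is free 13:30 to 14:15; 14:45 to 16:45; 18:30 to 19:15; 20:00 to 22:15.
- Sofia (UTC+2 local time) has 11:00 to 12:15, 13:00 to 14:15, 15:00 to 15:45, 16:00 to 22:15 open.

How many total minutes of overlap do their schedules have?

Keanu in UTC: 09:30-12:00, 13:15-18:00, 19:45-21:30 (add 6h to convert from UTC-6).
Ugo in UTC: 09:00-10:00, 10:30-11:45, 12:00-17:45, 19:45-20:45 (add 4h to convert from UTC-4).
Mei in UTC: 12:30-13:15, 13:45-15:45, 17:30-18:15, 19:00-21:15 (subtract 1h to convert from UTC+1).
Sofia in UTC: 09:00-10:15, 11:00-12:15, 13:00-13:45, 14:00-20:15 (subtract 2h to convert from UTC+2).
Keanu ∩ Ugo: 09:30-10:00, 10:30-11:45, 13:15-17:45, 19:45-20:45.
Keanu ∩ Ugo ∩ Mei: 13:45-15:45, 17:30-17:45, 19:45-20:45.
Keanu ∩ Ugo ∩ Mei ∩ Sofia: 14:00-15:45, 17:30-17:45, 19:45-20:15.
Summing the common windows: 105 + 15 + 30 = 150 minutes.

150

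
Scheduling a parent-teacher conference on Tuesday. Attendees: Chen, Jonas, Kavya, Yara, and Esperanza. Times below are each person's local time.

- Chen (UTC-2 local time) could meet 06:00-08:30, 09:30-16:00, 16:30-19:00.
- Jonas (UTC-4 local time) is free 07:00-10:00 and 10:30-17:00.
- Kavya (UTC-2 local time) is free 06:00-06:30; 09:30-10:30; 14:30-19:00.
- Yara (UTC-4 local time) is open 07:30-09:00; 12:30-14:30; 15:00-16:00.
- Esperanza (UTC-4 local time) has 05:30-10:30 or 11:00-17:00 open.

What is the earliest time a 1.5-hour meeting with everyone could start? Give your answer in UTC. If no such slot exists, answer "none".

Chen in UTC: 08:00-10:30, 11:30-18:00, 18:30-21:00 (add 2h to convert from UTC-2).
Jonas in UTC: 11:00-14:00, 14:30-21:00 (add 4h to convert from UTC-4).
Kavya in UTC: 08:00-08:30, 11:30-12:30, 16:30-21:00 (add 2h to convert from UTC-2).
Yara in UTC: 11:30-13:00, 16:30-18:30, 19:00-20:00 (add 4h to convert from UTC-4).
Esperanza in UTC: 09:30-14:30, 15:00-21:00 (add 4h to convert from UTC-4).
Chen ∩ Jonas: 11:30-14:00, 14:30-18:00, 18:30-21:00.
Chen ∩ Jonas ∩ Kavya: 11:30-12:30, 16:30-18:00, 18:30-21:00.
Chen ∩ Jonas ∩ Kavya ∩ Yara: 11:30-12:30, 16:30-18:00, 19:00-20:00.
Chen ∩ Jonas ∩ Kavya ∩ Yara ∩ Esperanza: 11:30-12:30, 16:30-18:00, 19:00-20:00.
The first common window of at least 90 minutes is 16:30-18:00, so the earliest start is 16:30.

16:30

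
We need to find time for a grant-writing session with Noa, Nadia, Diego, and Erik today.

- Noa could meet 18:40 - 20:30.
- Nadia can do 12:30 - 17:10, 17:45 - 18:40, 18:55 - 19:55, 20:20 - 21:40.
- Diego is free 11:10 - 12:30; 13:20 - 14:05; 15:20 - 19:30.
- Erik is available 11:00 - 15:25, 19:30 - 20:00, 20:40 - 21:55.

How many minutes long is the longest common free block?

0

Noa ∩ Nadia: 18:55-19:55, 20:20-20:30.
Noa ∩ Nadia ∩ Diego: 18:55-19:30.
Noa ∩ Nadia ∩ Diego ∩ Erik: ∅.
There is no time when everyone is free.
No common window exists, so the longest block is 0 minutes.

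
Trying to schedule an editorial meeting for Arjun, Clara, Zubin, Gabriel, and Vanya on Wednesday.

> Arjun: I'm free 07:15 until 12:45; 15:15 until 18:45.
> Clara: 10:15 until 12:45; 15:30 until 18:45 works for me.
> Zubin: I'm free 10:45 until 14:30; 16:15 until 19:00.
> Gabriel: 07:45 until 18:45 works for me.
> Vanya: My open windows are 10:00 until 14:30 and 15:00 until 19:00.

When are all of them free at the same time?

10:45-12:45, 16:15-18:45

Arjun ∩ Clara: 10:15-12:45, 15:30-18:45.
Arjun ∩ Clara ∩ Zubin: 10:45-12:45, 16:15-18:45.
Arjun ∩ Clara ∩ Zubin ∩ Gabriel: 10:45-12:45, 16:15-18:45.
Arjun ∩ Clara ∩ Zubin ∩ Gabriel ∩ Vanya: 10:45-12:45, 16:15-18:45.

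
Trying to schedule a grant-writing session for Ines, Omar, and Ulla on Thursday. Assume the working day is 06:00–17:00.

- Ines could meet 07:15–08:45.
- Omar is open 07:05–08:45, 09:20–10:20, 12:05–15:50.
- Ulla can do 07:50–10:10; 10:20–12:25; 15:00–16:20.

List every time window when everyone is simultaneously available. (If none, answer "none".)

07:50-08:45

Ines ∩ Omar: 07:15-08:45.
Ines ∩ Omar ∩ Ulla: 07:50-08:45.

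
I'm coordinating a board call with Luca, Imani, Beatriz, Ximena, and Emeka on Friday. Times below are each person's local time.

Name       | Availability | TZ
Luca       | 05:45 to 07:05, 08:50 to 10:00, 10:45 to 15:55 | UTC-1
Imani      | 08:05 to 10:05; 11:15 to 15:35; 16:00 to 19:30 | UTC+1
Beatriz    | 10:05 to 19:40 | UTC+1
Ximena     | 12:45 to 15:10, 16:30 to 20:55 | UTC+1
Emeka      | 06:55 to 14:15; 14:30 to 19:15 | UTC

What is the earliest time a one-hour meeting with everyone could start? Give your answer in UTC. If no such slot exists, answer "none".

Luca in UTC: 06:45-08:05, 09:50-11:00, 11:45-16:55 (add 1h to convert from UTC-1).
Imani in UTC: 07:05-09:05, 10:15-14:35, 15:00-18:30 (subtract 1h to convert from UTC+1).
Beatriz in UTC: 09:05-18:40 (subtract 1h to convert from UTC+1).
Ximena in UTC: 11:45-14:10, 15:30-19:55 (subtract 1h to convert from UTC+1).
Emeka in UTC: 06:55-14:15, 14:30-19:15.
Luca ∩ Imani: 07:05-08:05, 10:15-11:00, 11:45-14:35, 15:00-16:55.
Luca ∩ Imani ∩ Beatriz: 10:15-11:00, 11:45-14:35, 15:00-16:55.
Luca ∩ Imani ∩ Beatriz ∩ Ximena: 11:45-14:10, 15:30-16:55.
Luca ∩ Imani ∩ Beatriz ∩ Ximena ∩ Emeka: 11:45-14:10, 15:30-16:55.
Those are the intersection windows.
The first common window of at least 60 minutes is 11:45-14:10, so the earliest start is 11:45.

11:45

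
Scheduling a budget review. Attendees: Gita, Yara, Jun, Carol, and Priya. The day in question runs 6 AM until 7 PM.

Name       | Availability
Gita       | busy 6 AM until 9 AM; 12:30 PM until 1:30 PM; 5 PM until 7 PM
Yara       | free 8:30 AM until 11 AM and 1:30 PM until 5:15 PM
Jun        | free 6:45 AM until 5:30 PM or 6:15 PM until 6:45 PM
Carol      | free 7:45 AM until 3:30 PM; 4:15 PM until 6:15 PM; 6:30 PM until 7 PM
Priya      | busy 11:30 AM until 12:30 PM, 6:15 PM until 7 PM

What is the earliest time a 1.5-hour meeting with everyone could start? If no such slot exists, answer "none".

09:00

Gita free: 09:00-12:30, 13:30-17:00 (invert busy blocks within the working day).
Yara free: 08:30-11:00, 13:30-17:15.
Jun free: 06:45-17:30, 18:15-18:45.
Carol free: 07:45-15:30, 16:15-18:15, 18:30-19:00.
Priya free: 06:00-11:30, 12:30-18:15 (invert busy blocks within the working day).
Gita ∩ Yara: 09:00-11:00, 13:30-17:00.
Gita ∩ Yara ∩ Jun: 09:00-11:00, 13:30-17:00.
Gita ∩ Yara ∩ Jun ∩ Carol: 09:00-11:00, 13:30-15:30, 16:15-17:00.
Gita ∩ Yara ∩ Jun ∩ Carol ∩ Priya: 09:00-11:00, 13:30-15:30, 16:15-17:00.
Those are the intersection windows.
The first common window of at least 90 minutes is 09:00-11:00, so the earliest start is 09:00.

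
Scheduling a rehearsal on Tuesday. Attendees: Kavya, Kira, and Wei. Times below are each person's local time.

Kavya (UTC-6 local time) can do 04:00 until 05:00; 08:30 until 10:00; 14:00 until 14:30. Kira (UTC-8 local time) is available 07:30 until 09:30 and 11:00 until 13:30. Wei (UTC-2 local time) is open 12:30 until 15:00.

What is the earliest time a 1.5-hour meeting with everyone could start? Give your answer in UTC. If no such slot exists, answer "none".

none

Kavya in UTC: 10:00-11:00, 14:30-16:00, 20:00-20:30 (add 6h to convert from UTC-6).
Kira in UTC: 15:30-17:30, 19:00-21:30 (add 8h to convert from UTC-8).
Wei in UTC: 14:30-17:00 (add 2h to convert from UTC-2).
Kavya ∩ Kira: 15:30-16:00, 20:00-20:30.
Kavya ∩ Kira ∩ Wei: 15:30-16:00.
Those are the intersection windows.
No common window is at least 90 minutes long.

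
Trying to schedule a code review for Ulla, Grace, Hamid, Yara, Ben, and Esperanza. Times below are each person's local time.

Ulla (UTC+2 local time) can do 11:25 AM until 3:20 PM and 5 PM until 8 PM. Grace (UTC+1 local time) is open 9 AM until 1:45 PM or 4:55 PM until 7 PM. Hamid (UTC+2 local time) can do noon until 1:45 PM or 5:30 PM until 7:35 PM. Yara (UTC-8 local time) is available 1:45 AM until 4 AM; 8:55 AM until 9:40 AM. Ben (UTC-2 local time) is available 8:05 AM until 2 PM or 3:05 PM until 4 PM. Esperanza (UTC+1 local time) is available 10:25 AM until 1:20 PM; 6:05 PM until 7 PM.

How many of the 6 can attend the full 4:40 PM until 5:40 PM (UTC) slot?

Ulla in UTC: 09:25-13:20, 15:00-18:00 (subtract 2h to convert from UTC+2).
Grace in UTC: 08:00-12:45, 15:55-18:00 (subtract 1h to convert from UTC+1).
Hamid in UTC: 10:00-11:45, 15:30-17:35 (subtract 2h to convert from UTC+2).
Yara in UTC: 09:45-12:00, 16:55-17:40 (add 8h to convert from UTC-8).
Ben in UTC: 10:05-16:00, 17:05-18:00 (add 2h to convert from UTC-2).
Esperanza in UTC: 09:25-12:20, 17:05-18:00 (subtract 1h to convert from UTC+1).
Ulla and Grace can make the full 16:40-17:40 slot — that's 2.

2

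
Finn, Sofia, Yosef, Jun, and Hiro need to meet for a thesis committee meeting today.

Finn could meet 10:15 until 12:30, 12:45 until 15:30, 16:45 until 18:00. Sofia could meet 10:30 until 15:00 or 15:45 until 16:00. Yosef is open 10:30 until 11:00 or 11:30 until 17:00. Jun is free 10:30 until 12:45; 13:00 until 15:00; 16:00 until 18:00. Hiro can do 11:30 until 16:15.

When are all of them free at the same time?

Finn ∩ Sofia: 10:30-12:30, 12:45-15:00.
Finn ∩ Sofia ∩ Yosef: 10:30-11:00, 11:30-12:30, 12:45-15:00.
Finn ∩ Sofia ∩ Yosef ∩ Jun: 10:30-11:00, 11:30-12:30, 13:00-15:00.
Finn ∩ Sofia ∩ Yosef ∩ Jun ∩ Hiro: 11:30-12:30, 13:00-15:00.

11:30-12:30, 13:00-15:00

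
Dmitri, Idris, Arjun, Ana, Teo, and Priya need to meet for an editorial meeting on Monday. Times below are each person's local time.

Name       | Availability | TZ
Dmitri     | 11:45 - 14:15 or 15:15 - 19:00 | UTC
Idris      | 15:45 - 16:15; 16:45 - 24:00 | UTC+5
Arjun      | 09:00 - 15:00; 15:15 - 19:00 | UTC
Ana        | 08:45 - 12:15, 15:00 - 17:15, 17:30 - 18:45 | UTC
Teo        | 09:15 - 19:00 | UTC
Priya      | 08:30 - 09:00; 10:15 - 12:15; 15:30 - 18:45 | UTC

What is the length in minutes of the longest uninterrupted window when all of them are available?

Dmitri in UTC: 11:45-14:15, 15:15-19:00.
Idris in UTC: 10:45-11:15, 11:45-19:00 (subtract 5h to convert from UTC+5).
Arjun in UTC: 09:00-15:00, 15:15-19:00.
Ana in UTC: 08:45-12:15, 15:00-17:15, 17:30-18:45.
Teo in UTC: 09:15-19:00.
Priya in UTC: 08:30-09:00, 10:15-12:15, 15:30-18:45.
Dmitri ∩ Idris: 11:45-14:15, 15:15-19:00.
Dmitri ∩ Idris ∩ Arjun: 11:45-14:15, 15:15-19:00.
Dmitri ∩ Idris ∩ Arjun ∩ Ana: 11:45-12:15, 15:15-17:15, 17:30-18:45.
Dmitri ∩ Idris ∩ Arjun ∩ Ana ∩ Teo: 11:45-12:15, 15:15-17:15, 17:30-18:45.
Dmitri ∩ Idris ∩ Arjun ∩ Ana ∩ Teo ∩ Priya: 11:45-12:15, 15:30-17:15, 17:30-18:45.
The longest is 15:30-17:15 at 105 minutes.

105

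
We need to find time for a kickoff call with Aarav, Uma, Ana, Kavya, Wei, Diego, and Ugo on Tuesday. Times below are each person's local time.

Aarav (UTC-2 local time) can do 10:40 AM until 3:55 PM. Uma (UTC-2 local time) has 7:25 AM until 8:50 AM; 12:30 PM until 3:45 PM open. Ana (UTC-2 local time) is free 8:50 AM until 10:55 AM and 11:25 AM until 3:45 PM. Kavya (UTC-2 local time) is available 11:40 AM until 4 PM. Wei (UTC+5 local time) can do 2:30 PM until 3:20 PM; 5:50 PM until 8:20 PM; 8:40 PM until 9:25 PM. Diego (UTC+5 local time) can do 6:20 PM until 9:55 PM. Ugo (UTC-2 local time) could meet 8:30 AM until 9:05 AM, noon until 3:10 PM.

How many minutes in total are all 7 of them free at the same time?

Aarav in UTC: 12:40-17:55 (add 2h to convert from UTC-2).
Uma in UTC: 09:25-10:50, 14:30-17:45 (add 2h to convert from UTC-2).
Ana in UTC: 10:50-12:55, 13:25-17:45 (add 2h to convert from UTC-2).
Kavya in UTC: 13:40-18:00 (add 2h to convert from UTC-2).
Wei in UTC: 09:30-10:20, 12:50-15:20, 15:40-16:25 (subtract 5h to convert from UTC+5).
Diego in UTC: 13:20-16:55 (subtract 5h to convert from UTC+5).
Ugo in UTC: 10:30-11:05, 14:00-17:10 (add 2h to convert from UTC-2).
Aarav ∩ Uma: 14:30-17:45.
Aarav ∩ Uma ∩ Ana: 14:30-17:45.
Aarav ∩ Uma ∩ Ana ∩ Kavya: 14:30-17:45.
Aarav ∩ Uma ∩ Ana ∩ Kavya ∩ Wei: 14:30-15:20, 15:40-16:25.
Aarav ∩ Uma ∩ Ana ∩ Kavya ∩ Wei ∩ Diego: 14:30-15:20, 15:40-16:25.
Aarav ∩ Uma ∩ Ana ∩ Kavya ∩ Wei ∩ Diego ∩ Ugo: 14:30-15:20, 15:40-16:25.
Those are the intersection windows.
Summing the common windows: 50 + 45 = 95 minutes.

95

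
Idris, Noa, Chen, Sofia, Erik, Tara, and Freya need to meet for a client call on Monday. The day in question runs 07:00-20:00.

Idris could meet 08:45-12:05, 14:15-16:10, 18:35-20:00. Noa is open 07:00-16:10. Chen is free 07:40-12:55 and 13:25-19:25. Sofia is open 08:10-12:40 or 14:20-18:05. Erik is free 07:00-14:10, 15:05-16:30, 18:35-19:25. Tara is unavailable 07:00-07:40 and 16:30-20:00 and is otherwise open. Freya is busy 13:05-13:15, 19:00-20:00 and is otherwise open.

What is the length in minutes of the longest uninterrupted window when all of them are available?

Idris free: 08:45-12:05, 14:15-16:10, 18:35-20:00.
Noa free: 07:00-16:10.
Chen free: 07:40-12:55, 13:25-19:25.
Sofia free: 08:10-12:40, 14:20-18:05.
Erik free: 07:00-14:10, 15:05-16:30, 18:35-19:25.
Tara free: 07:40-16:30 (invert busy blocks within the working day).
Freya free: 07:00-13:05, 13:15-19:00 (invert busy blocks within the working day).
Idris ∩ Noa: 08:45-12:05, 14:15-16:10.
Idris ∩ Noa ∩ Chen: 08:45-12:05, 14:15-16:10.
Idris ∩ Noa ∩ Chen ∩ Sofia: 08:45-12:05, 14:20-16:10.
Idris ∩ Noa ∩ Chen ∩ Sofia ∩ Erik: 08:45-12:05, 15:05-16:10.
Idris ∩ Noa ∩ Chen ∩ Sofia ∩ Erik ∩ Tara: 08:45-12:05, 15:05-16:10.
Idris ∩ Noa ∩ Chen ∩ Sofia ∩ Erik ∩ Tara ∩ Freya: 08:45-12:05, 15:05-16:10.
The longest is 08:45-12:05 at 200 minutes.

200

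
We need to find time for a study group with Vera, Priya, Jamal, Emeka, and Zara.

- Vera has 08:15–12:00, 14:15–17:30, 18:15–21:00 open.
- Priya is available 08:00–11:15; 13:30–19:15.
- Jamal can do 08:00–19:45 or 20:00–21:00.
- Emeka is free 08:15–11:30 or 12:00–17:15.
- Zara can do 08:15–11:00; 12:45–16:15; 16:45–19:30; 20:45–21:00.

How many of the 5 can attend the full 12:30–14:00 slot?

Jamal and Emeka can make the full 12:30-14:00 slot — that's 2.

2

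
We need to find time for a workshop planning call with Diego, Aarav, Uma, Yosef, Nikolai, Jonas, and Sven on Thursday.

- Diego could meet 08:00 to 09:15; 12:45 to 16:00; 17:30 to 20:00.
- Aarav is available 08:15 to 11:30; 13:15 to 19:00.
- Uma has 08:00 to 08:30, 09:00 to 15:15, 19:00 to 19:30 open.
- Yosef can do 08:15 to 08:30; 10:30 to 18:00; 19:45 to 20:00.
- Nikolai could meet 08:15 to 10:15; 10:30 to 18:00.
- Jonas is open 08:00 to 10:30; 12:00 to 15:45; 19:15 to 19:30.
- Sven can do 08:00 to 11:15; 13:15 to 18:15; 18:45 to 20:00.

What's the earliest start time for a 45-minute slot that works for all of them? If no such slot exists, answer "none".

13:15

Diego ∩ Aarav: 08:15-09:15, 13:15-16:00, 17:30-19:00.
Diego ∩ Aarav ∩ Uma: 08:15-08:30, 09:00-09:15, 13:15-15:15.
Diego ∩ Aarav ∩ Uma ∩ Yosef: 08:15-08:30, 13:15-15:15.
Diego ∩ Aarav ∩ Uma ∩ Yosef ∩ Nikolai: 08:15-08:30, 13:15-15:15.
Diego ∩ Aarav ∩ Uma ∩ Yosef ∩ Nikolai ∩ Jonas: 08:15-08:30, 13:15-15:15.
Diego ∩ Aarav ∩ Uma ∩ Yosef ∩ Nikolai ∩ Jonas ∩ Sven: 08:15-08:30, 13:15-15:15.
So the common availability across everyone is 08:15-08:30, 13:15-15:15.
The first common window of at least 45 minutes is 13:15-15:15, so the earliest start is 13:15.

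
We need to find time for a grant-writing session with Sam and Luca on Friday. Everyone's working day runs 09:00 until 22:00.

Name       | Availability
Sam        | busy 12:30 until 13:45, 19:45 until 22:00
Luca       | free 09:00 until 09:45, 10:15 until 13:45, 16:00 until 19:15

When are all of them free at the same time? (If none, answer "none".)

09:00-09:45, 10:15-12:30, 16:00-19:15

Sam free: 09:00-12:30, 13:45-19:45 (invert busy blocks within the working day).
Luca free: 09:00-09:45, 10:15-13:45, 16:00-19:15.
Sam ∩ Luca: 09:00-09:45, 10:15-12:30, 16:00-19:15.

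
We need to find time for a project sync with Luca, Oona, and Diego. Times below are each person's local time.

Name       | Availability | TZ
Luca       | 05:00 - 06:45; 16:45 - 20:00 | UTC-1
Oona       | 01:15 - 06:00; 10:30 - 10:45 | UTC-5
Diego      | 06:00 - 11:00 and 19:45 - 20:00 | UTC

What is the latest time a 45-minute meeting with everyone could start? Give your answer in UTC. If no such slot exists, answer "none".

07:00

Luca in UTC: 06:00-07:45, 17:45-21:00 (add 1h to convert from UTC-1).
Oona in UTC: 06:15-11:00, 15:30-15:45 (add 5h to convert from UTC-5).
Diego in UTC: 06:00-11:00, 19:45-20:00.
Luca ∩ Oona: 06:15-07:45.
Luca ∩ Oona ∩ Diego: 06:15-07:45.
The last common window of at least 45 minutes is 06:15-07:45; a 45-minute meeting can start as late as 07:00 and still end by 07:45.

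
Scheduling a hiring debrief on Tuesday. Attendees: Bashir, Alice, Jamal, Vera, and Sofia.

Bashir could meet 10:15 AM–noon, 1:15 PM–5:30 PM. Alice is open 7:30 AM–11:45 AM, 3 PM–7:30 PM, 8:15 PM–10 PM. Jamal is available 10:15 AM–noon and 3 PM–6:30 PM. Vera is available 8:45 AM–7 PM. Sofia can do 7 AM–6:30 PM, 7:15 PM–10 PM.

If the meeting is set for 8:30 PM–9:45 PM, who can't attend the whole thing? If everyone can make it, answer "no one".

Bashir, Jamal, Vera

Bashir: not fully free for 20:30-21:45. Alice: free for 20:30-21:45. Jamal: not fully free for 20:30-21:45. Vera: not fully free for 20:30-21:45. Sofia: free for 20:30-21:45.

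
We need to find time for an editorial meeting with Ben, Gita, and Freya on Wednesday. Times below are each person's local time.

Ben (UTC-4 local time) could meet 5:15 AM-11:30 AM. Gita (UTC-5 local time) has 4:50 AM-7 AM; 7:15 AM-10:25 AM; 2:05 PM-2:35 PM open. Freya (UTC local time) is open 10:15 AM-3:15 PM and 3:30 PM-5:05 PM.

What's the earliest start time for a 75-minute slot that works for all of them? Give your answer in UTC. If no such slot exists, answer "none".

10:15

Ben in UTC: 09:15-15:30 (add 4h to convert from UTC-4).
Gita in UTC: 09:50-12:00, 12:15-15:25, 19:05-19:35 (add 5h to convert from UTC-5).
Freya in UTC: 10:15-15:15, 15:30-17:05.
Ben ∩ Gita: 09:50-12:00, 12:15-15:25.
Ben ∩ Gita ∩ Freya: 10:15-12:00, 12:15-15:15.
The first common window of at least 75 minutes is 10:15-12:00, so the earliest start is 10:15.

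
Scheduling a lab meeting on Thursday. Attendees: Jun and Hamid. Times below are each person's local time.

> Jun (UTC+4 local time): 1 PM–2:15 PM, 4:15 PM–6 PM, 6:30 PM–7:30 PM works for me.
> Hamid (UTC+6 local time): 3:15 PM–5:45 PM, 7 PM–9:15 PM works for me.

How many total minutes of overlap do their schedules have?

165

Jun in UTC: 09:00-10:15, 12:15-14:00, 14:30-15:30 (subtract 4h to convert from UTC+4).
Hamid in UTC: 09:15-11:45, 13:00-15:15 (subtract 6h to convert from UTC+6).
Jun ∩ Hamid: 09:15-10:15, 13:00-14:00, 14:30-15:15.
Summing the common windows: 60 + 60 + 45 = 165 minutes.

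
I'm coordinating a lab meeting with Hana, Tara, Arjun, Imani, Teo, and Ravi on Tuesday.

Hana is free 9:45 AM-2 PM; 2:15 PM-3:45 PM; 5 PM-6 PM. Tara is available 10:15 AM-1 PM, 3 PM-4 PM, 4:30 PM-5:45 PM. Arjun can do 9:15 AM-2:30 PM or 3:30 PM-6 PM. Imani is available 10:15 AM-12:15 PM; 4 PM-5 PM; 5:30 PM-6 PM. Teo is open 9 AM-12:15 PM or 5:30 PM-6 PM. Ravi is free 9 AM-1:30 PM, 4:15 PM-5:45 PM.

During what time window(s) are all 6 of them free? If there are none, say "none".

10:15-12:15, 17:30-17:45

Hana ∩ Tara: 10:15-13:00, 15:00-15:45, 17:00-17:45.
Hana ∩ Tara ∩ Arjun: 10:15-13:00, 15:30-15:45, 17:00-17:45.
Hana ∩ Tara ∩ Arjun ∩ Imani: 10:15-12:15, 17:30-17:45.
Hana ∩ Tara ∩ Arjun ∩ Imani ∩ Teo: 10:15-12:15, 17:30-17:45.
Hana ∩ Tara ∩ Arjun ∩ Imani ∩ Teo ∩ Ravi: 10:15-12:15, 17:30-17:45.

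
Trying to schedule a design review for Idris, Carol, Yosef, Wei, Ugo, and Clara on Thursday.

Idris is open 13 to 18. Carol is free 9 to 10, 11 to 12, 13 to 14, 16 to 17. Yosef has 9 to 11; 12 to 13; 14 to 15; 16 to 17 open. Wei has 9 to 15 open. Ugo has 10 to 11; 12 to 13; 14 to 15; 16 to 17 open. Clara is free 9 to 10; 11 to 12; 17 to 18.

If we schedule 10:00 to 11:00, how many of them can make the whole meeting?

Yosef, Wei, and Ugo can make the full 10:00-11:00 slot — that's 3.

3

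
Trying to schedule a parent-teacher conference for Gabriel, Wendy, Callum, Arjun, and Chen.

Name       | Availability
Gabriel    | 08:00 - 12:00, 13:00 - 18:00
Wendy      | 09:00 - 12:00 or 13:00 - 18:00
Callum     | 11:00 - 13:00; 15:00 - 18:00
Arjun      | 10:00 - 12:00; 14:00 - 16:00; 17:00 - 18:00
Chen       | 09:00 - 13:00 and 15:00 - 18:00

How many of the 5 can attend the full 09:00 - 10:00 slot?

3

Gabriel, Wendy, and Chen can make the full 09:00-10:00 slot — that's 3.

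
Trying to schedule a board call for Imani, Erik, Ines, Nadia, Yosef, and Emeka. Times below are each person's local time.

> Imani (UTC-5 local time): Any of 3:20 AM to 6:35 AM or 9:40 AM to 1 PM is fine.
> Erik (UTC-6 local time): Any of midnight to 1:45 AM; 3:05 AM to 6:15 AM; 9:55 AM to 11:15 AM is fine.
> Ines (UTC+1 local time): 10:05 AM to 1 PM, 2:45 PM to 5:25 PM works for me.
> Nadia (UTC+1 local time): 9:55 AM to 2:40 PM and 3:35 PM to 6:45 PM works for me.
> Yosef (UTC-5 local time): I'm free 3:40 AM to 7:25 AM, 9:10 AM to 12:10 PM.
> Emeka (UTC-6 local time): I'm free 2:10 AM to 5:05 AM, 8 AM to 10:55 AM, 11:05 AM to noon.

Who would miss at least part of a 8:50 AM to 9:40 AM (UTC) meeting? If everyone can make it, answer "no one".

Erik, Ines, Nadia

Imani in UTC: 08:20-11:35, 14:40-18:00 (add 5h to convert from UTC-5).
Erik in UTC: 06:00-07:45, 09:05-12:15, 15:55-17:15 (add 6h to convert from UTC-6).
Ines in UTC: 09:05-12:00, 13:45-16:25 (subtract 1h to convert from UTC+1).
Nadia in UTC: 08:55-13:40, 14:35-17:45 (subtract 1h to convert from UTC+1).
Yosef in UTC: 08:40-12:25, 14:10-17:10 (add 5h to convert from UTC-5).
Emeka in UTC: 08:10-11:05, 14:00-16:55, 17:05-18:00 (add 6h to convert from UTC-6).
Imani: free for 08:50-09:40. Erik: not fully free for 08:50-09:40. Ines: not fully free for 08:50-09:40. Nadia: not fully free for 08:50-09:40. Yosef: free for 08:50-09:40. Emeka: free for 08:50-09:40.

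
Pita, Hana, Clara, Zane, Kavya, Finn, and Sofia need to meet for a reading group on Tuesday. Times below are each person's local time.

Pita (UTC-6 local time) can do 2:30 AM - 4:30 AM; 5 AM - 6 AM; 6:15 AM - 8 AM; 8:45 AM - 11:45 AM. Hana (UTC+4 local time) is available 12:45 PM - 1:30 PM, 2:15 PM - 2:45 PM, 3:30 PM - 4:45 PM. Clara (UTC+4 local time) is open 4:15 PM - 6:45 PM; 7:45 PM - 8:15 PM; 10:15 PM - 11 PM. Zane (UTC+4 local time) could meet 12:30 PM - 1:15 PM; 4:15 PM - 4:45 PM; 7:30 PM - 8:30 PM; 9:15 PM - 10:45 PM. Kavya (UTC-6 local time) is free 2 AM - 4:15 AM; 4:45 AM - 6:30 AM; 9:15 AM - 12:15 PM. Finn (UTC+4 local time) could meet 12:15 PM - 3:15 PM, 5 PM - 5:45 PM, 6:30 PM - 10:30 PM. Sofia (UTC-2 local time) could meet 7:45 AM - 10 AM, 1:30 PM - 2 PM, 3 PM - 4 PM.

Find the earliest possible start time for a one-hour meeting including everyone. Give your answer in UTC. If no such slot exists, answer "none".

none

Pita in UTC: 08:30-10:30, 11:00-12:00, 12:15-14:00, 14:45-17:45 (add 6h to convert from UTC-6).
Hana in UTC: 08:45-09:30, 10:15-10:45, 11:30-12:45 (subtract 4h to convert from UTC+4).
Clara in UTC: 12:15-14:45, 15:45-16:15, 18:15-19:00 (subtract 4h to convert from UTC+4).
Zane in UTC: 08:30-09:15, 12:15-12:45, 15:30-16:30, 17:15-18:45 (subtract 4h to convert from UTC+4).
Kavya in UTC: 08:00-10:15, 10:45-12:30, 15:15-18:15 (add 6h to convert from UTC-6).
Finn in UTC: 08:15-11:15, 13:00-13:45, 14:30-18:30 (subtract 4h to convert from UTC+4).
Sofia in UTC: 09:45-12:00, 15:30-16:00, 17:00-18:00 (add 2h to convert from UTC-2).
Pita ∩ Hana: 08:45-09:30, 10:15-10:30, 11:30-12:00, 12:15-12:45.
Pita ∩ Hana ∩ Clara: 12:15-12:45.
Pita ∩ Hana ∩ Clara ∩ Zane: 12:15-12:45.
Pita ∩ Hana ∩ Clara ∩ Zane ∩ Kavya: 12:15-12:30.
Pita ∩ Hana ∩ Clara ∩ Zane ∩ Kavya ∩ Finn: ∅.
Pita ∩ Hana ∩ Clara ∩ Zane ∩ Kavya ∩ Finn ∩ Sofia: ∅.
There is no time when everyone is free.
No common window is at least 60 minutes long.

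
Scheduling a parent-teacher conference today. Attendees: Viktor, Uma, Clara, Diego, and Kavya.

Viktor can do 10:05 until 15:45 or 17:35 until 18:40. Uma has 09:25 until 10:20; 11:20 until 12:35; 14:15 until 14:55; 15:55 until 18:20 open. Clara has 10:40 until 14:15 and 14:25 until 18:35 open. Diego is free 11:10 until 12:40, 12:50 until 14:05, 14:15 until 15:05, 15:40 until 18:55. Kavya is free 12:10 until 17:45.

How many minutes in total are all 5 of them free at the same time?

Viktor ∩ Uma: 10:05-10:20, 11:20-12:35, 14:15-14:55, 17:35-18:20.
Viktor ∩ Uma ∩ Clara: 11:20-12:35, 14:25-14:55, 17:35-18:20.
Viktor ∩ Uma ∩ Clara ∩ Diego: 11:20-12:35, 14:25-14:55, 17:35-18:20.
Viktor ∩ Uma ∩ Clara ∩ Diego ∩ Kavya: 12:10-12:35, 14:25-14:55, 17:35-17:45.
Summing the common windows: 25 + 30 + 10 = 65 minutes.

65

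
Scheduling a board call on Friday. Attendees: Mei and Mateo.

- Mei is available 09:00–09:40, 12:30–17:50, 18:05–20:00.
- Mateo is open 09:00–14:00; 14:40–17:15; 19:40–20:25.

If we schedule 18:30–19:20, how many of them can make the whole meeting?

1

Mei can make the full 18:30-19:20 slot — that's 1.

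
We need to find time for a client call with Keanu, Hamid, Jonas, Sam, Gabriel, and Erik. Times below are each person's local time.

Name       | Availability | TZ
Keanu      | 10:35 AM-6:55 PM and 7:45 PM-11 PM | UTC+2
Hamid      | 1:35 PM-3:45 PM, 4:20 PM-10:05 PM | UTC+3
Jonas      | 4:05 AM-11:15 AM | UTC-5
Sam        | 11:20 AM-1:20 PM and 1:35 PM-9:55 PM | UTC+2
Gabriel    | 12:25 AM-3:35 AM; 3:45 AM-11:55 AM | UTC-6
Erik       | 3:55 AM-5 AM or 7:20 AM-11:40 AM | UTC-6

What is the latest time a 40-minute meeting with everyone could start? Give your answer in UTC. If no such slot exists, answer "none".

Keanu in UTC: 08:35-16:55, 17:45-21:00 (subtract 2h to convert from UTC+2).
Hamid in UTC: 10:35-12:45, 13:20-19:05 (subtract 3h to convert from UTC+3).
Jonas in UTC: 09:05-16:15 (add 5h to convert from UTC-5).
Sam in UTC: 09:20-11:20, 11:35-19:55 (subtract 2h to convert from UTC+2).
Gabriel in UTC: 06:25-09:35, 09:45-17:55 (add 6h to convert from UTC-6).
Erik in UTC: 09:55-11:00, 13:20-17:40 (add 6h to convert from UTC-6).
Keanu ∩ Hamid: 10:35-12:45, 13:20-16:55, 17:45-19:05.
Keanu ∩ Hamid ∩ Jonas: 10:35-12:45, 13:20-16:15.
Keanu ∩ Hamid ∩ Jonas ∩ Sam: 10:35-11:20, 11:35-12:45, 13:20-16:15.
Keanu ∩ Hamid ∩ Jonas ∩ Sam ∩ Gabriel: 10:35-11:20, 11:35-12:45, 13:20-16:15.
Keanu ∩ Hamid ∩ Jonas ∩ Sam ∩ Gabriel ∩ Erik: 10:35-11:00, 13:20-16:15.
So the common availability across everyone is 10:35-11:00, 13:20-16:15.
The last common window of at least 40 minutes is 13:20-16:15; a 40-minute meeting can start as late as 15:35 and still end by 16:15.

15:35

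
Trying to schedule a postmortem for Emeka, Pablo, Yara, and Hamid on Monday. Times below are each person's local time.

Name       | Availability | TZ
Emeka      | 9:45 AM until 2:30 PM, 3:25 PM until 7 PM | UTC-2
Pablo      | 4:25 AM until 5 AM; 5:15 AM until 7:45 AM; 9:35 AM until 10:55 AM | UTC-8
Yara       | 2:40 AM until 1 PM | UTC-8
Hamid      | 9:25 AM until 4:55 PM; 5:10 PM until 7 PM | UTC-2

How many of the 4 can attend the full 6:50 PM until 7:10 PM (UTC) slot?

Emeka in UTC: 11:45-16:30, 17:25-21:00 (add 2h to convert from UTC-2).
Pablo in UTC: 12:25-13:00, 13:15-15:45, 17:35-18:55 (add 8h to convert from UTC-8).
Yara in UTC: 10:40-21:00 (add 8h to convert from UTC-8).
Hamid in UTC: 11:25-18:55, 19:10-21:00 (add 2h to convert from UTC-2).
Emeka and Yara can make the full 18:50-19:10 slot — that's 2.

2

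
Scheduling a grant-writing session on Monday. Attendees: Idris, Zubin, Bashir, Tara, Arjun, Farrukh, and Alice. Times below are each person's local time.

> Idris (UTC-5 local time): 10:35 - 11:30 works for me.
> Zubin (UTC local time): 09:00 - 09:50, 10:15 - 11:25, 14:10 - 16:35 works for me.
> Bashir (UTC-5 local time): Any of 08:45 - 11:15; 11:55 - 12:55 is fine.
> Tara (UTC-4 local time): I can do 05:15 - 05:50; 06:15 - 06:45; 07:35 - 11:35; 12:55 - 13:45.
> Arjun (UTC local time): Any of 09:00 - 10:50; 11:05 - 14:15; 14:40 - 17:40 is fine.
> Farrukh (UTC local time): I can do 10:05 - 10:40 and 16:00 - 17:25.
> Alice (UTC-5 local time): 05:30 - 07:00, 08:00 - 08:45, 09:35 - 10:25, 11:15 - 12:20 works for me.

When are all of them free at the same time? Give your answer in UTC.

none

Idris in UTC: 15:35-16:30 (add 5h to convert from UTC-5).
Zubin in UTC: 09:00-09:50, 10:15-11:25, 14:10-16:35.
Bashir in UTC: 13:45-16:15, 16:55-17:55 (add 5h to convert from UTC-5).
Tara in UTC: 09:15-09:50, 10:15-10:45, 11:35-15:35, 16:55-17:45 (add 4h to convert from UTC-4).
Arjun in UTC: 09:00-10:50, 11:05-14:15, 14:40-17:40.
Farrukh in UTC: 10:05-10:40, 16:00-17:25.
Alice in UTC: 10:30-12:00, 13:00-13:45, 14:35-15:25, 16:15-17:20 (add 5h to convert from UTC-5).
Idris ∩ Zubin: 15:35-16:30.
Idris ∩ Zubin ∩ Bashir: 15:35-16:15.
Idris ∩ Zubin ∩ Bashir ∩ Tara: ∅.
Idris ∩ Zubin ∩ Bashir ∩ Tara ∩ Arjun: ∅.
Idris ∩ Zubin ∩ Bashir ∩ Tara ∩ Arjun ∩ Farrukh: ∅.
Idris ∩ Zubin ∩ Bashir ∩ Tara ∩ Arjun ∩ Farrukh ∩ Alice: ∅.
There is no time when everyone is free.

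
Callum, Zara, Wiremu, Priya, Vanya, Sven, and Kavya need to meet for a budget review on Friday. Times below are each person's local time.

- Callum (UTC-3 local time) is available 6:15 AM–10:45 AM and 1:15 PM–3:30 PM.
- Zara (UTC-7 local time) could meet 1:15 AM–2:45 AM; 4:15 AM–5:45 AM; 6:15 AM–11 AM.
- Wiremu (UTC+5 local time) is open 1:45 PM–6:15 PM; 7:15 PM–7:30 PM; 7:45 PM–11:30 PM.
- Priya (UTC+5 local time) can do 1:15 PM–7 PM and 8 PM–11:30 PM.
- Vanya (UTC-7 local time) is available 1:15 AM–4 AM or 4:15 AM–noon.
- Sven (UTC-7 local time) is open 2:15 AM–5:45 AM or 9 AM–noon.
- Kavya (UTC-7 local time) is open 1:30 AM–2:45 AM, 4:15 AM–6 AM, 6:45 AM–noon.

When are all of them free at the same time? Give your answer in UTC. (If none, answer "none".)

Callum in UTC: 09:15-13:45, 16:15-18:30 (add 3h to convert from UTC-3).
Zara in UTC: 08:15-09:45, 11:15-12:45, 13:15-18:00 (add 7h to convert from UTC-7).
Wiremu in UTC: 08:45-13:15, 14:15-14:30, 14:45-18:30 (subtract 5h to convert from UTC+5).
Priya in UTC: 08:15-14:00, 15:00-18:30 (subtract 5h to convert from UTC+5).
Vanya in UTC: 08:15-11:00, 11:15-19:00 (add 7h to convert from UTC-7).
Sven in UTC: 09:15-12:45, 16:00-19:00 (add 7h to convert from UTC-7).
Kavya in UTC: 08:30-09:45, 11:15-13:00, 13:45-19:00 (add 7h to convert from UTC-7).
Callum ∩ Zara: 09:15-09:45, 11:15-12:45, 13:15-13:45, 16:15-18:00.
Callum ∩ Zara ∩ Wiremu: 09:15-09:45, 11:15-12:45, 16:15-18:00.
Callum ∩ Zara ∩ Wiremu ∩ Priya: 09:15-09:45, 11:15-12:45, 16:15-18:00.
Callum ∩ Zara ∩ Wiremu ∩ Priya ∩ Vanya: 09:15-09:45, 11:15-12:45, 16:15-18:00.
Callum ∩ Zara ∩ Wiremu ∩ Priya ∩ Vanya ∩ Sven: 09:15-09:45, 11:15-12:45, 16:15-18:00.
Callum ∩ Zara ∩ Wiremu ∩ Priya ∩ Vanya ∩ Sven ∩ Kavya: 09:15-09:45, 11:15-12:45, 16:15-18:00.

09:15-09:45, 11:15-12:45, 16:15-18:00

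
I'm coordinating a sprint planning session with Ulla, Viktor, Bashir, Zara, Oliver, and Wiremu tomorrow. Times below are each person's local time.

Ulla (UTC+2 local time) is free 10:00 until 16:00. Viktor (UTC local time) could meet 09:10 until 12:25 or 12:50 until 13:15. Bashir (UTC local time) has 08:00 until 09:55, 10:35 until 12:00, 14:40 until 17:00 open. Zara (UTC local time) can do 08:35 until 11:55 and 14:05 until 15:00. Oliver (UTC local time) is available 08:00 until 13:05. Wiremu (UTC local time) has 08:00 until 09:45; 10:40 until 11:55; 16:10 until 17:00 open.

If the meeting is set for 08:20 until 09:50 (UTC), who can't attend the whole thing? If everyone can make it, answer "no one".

Ulla in UTC: 08:00-14:00 (subtract 2h to convert from UTC+2).
Viktor in UTC: 09:10-12:25, 12:50-13:15.
Bashir in UTC: 08:00-09:55, 10:35-12:00, 14:40-17:00.
Zara in UTC: 08:35-11:55, 14:05-15:00.
Oliver in UTC: 08:00-13:05.
Wiremu in UTC: 08:00-09:45, 10:40-11:55, 16:10-17:00.
Ulla: free for 08:20-09:50. Viktor: not fully free for 08:20-09:50. Bashir: free for 08:20-09:50. Zara: not fully free for 08:20-09:50. Oliver: free for 08:20-09:50. Wiremu: not fully free for 08:20-09:50.

Viktor, Wiremu, Zara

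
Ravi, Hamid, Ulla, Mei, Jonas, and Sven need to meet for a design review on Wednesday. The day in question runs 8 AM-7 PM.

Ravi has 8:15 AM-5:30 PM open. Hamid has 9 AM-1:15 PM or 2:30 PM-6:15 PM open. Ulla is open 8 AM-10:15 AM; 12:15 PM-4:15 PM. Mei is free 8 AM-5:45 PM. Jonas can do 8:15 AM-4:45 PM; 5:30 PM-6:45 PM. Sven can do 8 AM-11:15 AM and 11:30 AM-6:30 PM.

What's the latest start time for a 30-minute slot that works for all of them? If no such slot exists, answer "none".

Ravi ∩ Hamid: 09:00-13:15, 14:30-17:30.
Ravi ∩ Hamid ∩ Ulla: 09:00-10:15, 12:15-13:15, 14:30-16:15.
Ravi ∩ Hamid ∩ Ulla ∩ Mei: 09:00-10:15, 12:15-13:15, 14:30-16:15.
Ravi ∩ Hamid ∩ Ulla ∩ Mei ∩ Jonas: 09:00-10:15, 12:15-13:15, 14:30-16:15.
Ravi ∩ Hamid ∩ Ulla ∩ Mei ∩ Jonas ∩ Sven: 09:00-10:15, 12:15-13:15, 14:30-16:15.
The last common window of at least 30 minutes is 14:30-16:15; a 30-minute meeting can start as late as 15:45 and still end by 16:15.

15:45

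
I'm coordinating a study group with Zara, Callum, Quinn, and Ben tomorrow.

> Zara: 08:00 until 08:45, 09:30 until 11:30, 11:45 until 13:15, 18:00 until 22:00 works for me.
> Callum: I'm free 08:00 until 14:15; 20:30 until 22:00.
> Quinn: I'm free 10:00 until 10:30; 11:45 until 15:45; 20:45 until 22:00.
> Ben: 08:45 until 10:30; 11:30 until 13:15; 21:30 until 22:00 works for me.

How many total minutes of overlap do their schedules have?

Zara ∩ Callum: 08:00-08:45, 09:30-11:30, 11:45-13:15, 20:30-22:00.
Zara ∩ Callum ∩ Quinn: 10:00-10:30, 11:45-13:15, 20:45-22:00.
Zara ∩ Callum ∩ Quinn ∩ Ben: 10:00-10:30, 11:45-13:15, 21:30-22:00.
Summing the common windows: 30 + 90 + 30 = 150 minutes.

150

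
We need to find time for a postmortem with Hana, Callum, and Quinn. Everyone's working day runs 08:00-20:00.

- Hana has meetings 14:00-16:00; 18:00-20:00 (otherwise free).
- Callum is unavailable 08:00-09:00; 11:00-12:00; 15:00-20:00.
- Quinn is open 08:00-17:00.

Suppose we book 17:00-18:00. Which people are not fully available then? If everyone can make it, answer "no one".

Hana free: 08:00-14:00, 16:00-18:00 (invert busy blocks within the working day).
Callum free: 09:00-11:00, 12:00-15:00 (invert busy blocks within the working day).
Quinn free: 08:00-17:00.
Hana: free for 17:00-18:00. Callum: not fully free for 17:00-18:00. Quinn: not fully free for 17:00-18:00.

Callum, Quinn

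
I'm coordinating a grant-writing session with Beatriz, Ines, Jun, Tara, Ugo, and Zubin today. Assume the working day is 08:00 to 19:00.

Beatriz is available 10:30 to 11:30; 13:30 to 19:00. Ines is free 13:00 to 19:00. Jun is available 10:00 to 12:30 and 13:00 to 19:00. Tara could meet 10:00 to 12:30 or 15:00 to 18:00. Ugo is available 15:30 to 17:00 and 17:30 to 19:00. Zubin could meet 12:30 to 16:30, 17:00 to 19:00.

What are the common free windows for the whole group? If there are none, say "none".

15:30-16:30, 17:30-18:00

Beatriz ∩ Ines: 13:30-19:00.
Beatriz ∩ Ines ∩ Jun: 13:30-19:00.
Beatriz ∩ Ines ∩ Jun ∩ Tara: 15:00-18:00.
Beatriz ∩ Ines ∩ Jun ∩ Tara ∩ Ugo: 15:30-17:00, 17:30-18:00.
Beatriz ∩ Ines ∩ Jun ∩ Tara ∩ Ugo ∩ Zubin: 15:30-16:30, 17:30-18:00.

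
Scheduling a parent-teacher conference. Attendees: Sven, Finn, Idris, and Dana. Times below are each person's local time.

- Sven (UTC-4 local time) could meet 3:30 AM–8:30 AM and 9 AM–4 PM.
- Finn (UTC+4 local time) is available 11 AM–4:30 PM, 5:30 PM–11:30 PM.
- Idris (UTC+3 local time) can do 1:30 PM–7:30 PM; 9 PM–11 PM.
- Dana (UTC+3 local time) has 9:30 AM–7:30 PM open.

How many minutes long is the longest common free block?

180

Sven in UTC: 07:30-12:30, 13:00-20:00 (add 4h to convert from UTC-4).
Finn in UTC: 07:00-12:30, 13:30-19:30 (subtract 4h to convert from UTC+4).
Idris in UTC: 10:30-16:30, 18:00-20:00 (subtract 3h to convert from UTC+3).
Dana in UTC: 06:30-16:30 (subtract 3h to convert from UTC+3).
Sven ∩ Finn: 07:30-12:30, 13:30-19:30.
Sven ∩ Finn ∩ Idris: 10:30-12:30, 13:30-16:30, 18:00-19:30.
Sven ∩ Finn ∩ Idris ∩ Dana: 10:30-12:30, 13:30-16:30.
So the common availability across everyone is 10:30-12:30, 13:30-16:30.
The longest is 13:30-16:30 at 180 minutes.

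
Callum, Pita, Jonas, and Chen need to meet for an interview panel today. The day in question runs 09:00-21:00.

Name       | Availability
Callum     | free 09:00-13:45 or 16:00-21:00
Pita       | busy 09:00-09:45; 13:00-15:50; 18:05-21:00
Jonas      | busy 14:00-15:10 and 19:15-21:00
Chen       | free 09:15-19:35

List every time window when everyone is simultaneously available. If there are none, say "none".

Callum free: 09:00-13:45, 16:00-21:00.
Pita free: 09:45-13:00, 15:50-18:05 (invert busy blocks within the working day).
Jonas free: 09:00-14:00, 15:10-19:15 (invert busy blocks within the working day).
Chen free: 09:15-19:35.
Callum ∩ Pita: 09:45-13:00, 16:00-18:05.
Callum ∩ Pita ∩ Jonas: 09:45-13:00, 16:00-18:05.
Callum ∩ Pita ∩ Jonas ∩ Chen: 09:45-13:00, 16:00-18:05.
So the common availability across everyone is 09:45-13:00, 16:00-18:05.

09:45-13:00, 16:00-18:05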